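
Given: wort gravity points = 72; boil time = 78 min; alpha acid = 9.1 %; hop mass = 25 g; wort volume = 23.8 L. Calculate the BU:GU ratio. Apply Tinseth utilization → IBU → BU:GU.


U = 1.65·0.000125^(GP/1000)·(1−e^(−0.04t))/4.15;  IBU = (α/100)·m·U·1000/V;  BU:GU = IBU/GP
U = 1.65·0.000125^(72/1000)·(1−e^(−0.04·78))/4.15 = 0.1990
IBU = (9.1/100)·25·0.1990·1000/23.8 = 19.0197
BU:GU = 19.0197/72

0.2642


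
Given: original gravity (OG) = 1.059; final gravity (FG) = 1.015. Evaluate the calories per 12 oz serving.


ABW = (OG−FG)·131.25·0.79/FG;  °P = 259 − 259/SG (for OG→OE and FG→AE);  RE = 0.1808·OE + 0.8192·AE;  Cal = (6.9·ABW + 4·(RE−0.1))·FG·3.55
ABW = (1.059 − 1.015)·131.25·0.79/1.015 = 4.4948
OE = 259 − 259/1.059 = 14.4297 °P
AE = 259 − 259/1.015 = 3.8276 °P
RE = 0.1808·14.4297 + 0.8192·3.8276 = 5.7444 °P
Cal = (6.9·4.4948 + 4·(5.7444−0.1))·1.015·3.55

193.1056 kcal


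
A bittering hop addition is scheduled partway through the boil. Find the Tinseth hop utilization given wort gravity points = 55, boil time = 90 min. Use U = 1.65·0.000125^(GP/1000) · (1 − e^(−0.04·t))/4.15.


bigness = 1.65·0.000125^(55/1000) = 1.0065
boil_factor = (1 − e^(−0.04·90))/4.15 = 0.2344
U = 1.0065 · 0.2344

0.2359


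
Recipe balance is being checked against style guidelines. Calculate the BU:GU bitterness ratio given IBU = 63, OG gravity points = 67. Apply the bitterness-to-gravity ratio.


BU:GU = IBU / OG_points
BU:GU = 63 / 67

0.9403


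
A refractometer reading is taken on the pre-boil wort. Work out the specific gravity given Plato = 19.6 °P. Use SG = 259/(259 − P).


SG = 259/(259 − 19.6)

1.0819


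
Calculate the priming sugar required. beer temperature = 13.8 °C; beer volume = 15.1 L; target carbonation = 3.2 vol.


residual = 14.695·(0.01821 + 0.09011·e^(−0.04·T));  sugar = (target − residual)·4.0·V
residual = 14.695·(0.01821 + 0.09011·e^(−0.04·13.8)) = 1.0300
sugar = (3.2 − 1.0300)·4.0·15.1

131.0652 g


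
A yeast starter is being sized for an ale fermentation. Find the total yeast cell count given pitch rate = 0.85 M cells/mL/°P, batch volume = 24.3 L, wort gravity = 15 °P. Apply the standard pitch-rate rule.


cells (billions) = rate · V_L · °P
cells = 0.85 · 24.3 · 15

309.8250 billion cells


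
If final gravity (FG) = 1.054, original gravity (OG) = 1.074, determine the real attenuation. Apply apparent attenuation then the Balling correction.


AA = (OG−FG)/(OG−1)·100;  RA = AA·0.8192
AA = (1.074 − 1.054)/(1.074 − 1)·100 = 27.0270
RA = 27.0270·0.8192

22.1405 %


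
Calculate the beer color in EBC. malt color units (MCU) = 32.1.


SRM = 1.4922·MCU^0.6859;  EBC = SRM·1.97
SRM = 1.4922·32.1^0.6859 = 16.1116
EBC = 16.1116·1.97

31.7399 EBC


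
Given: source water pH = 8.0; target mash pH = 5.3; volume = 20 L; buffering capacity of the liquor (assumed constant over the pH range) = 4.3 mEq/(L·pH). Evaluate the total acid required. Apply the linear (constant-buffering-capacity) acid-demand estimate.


acid = buffering capacity · (pH_source − pH_target) · V
acid = 4.3 · (8.0 − 5.3) · 20

232.2000 mEq


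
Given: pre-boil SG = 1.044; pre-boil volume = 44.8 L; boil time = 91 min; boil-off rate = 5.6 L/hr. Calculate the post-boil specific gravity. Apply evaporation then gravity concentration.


V_post = V_pre − rate·(t/60);  SG_post = 1 + (SG_pre−1)·V_pre/V_post
V_post = 44.8 − 5.6·(91/60) = 36.3067
SG_post = 1 + (1.044 − 1)·44.8/36.3067

1.0543


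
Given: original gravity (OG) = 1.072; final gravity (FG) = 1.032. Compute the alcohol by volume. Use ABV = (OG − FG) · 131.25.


ABV = (1.072 − 1.032) · 131.25

5.2500 % ABV


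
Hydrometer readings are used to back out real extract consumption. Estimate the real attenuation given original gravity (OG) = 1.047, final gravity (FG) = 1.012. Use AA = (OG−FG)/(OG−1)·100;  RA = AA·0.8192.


AA = (1.047 − 1.012)/(1.047 − 1)·100 = 74.4681
RA = 74.4681·0.8192

61.0043 %


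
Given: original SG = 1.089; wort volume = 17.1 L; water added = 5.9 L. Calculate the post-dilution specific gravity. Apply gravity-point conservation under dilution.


SG_new = 1 + (SG_old − 1)·V_old/(V_old + V_water)
pts = (1.089 − 1)·1000·17.1/(17.1 + 5.9) = 66.1696
SG_new = 1 + 66.1696/1000

1.0662


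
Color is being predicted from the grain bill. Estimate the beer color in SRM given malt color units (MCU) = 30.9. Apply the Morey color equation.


SRM = 1.4922 · MCU^0.6859
SRM = 1.4922 · 30.9^0.6859

15.6960 SRM


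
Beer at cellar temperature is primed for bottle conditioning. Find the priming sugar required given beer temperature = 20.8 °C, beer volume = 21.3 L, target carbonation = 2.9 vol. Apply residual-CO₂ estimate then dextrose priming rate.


residual = 14.695·(0.01821 + 0.09011·e^(−0.04·T));  sugar = (target − residual)·4.0·V
residual = 14.695·(0.01821 + 0.09011·e^(−0.04·20.8)) = 0.8438
sugar = (2.9 − 0.8438)·4.0·21.3

175.1845 g


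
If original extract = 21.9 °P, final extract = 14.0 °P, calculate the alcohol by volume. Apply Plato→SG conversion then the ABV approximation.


SG = 259/(259 − P);  ABV = (OG − FG)·131.25
OG = 259/(259 − 21.9) = 1.0924
FG = 259/(259 − 14.0) = 1.0571
ABV = (1.0924 − 1.0571)·131.25

4.6230 % ABV


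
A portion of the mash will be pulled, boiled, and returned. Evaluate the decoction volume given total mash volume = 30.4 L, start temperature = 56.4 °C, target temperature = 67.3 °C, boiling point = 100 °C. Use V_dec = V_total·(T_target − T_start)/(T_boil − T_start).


V_dec = 30.4·(67.3 − 56.4)/(100 − 56.4)

7.6000 L


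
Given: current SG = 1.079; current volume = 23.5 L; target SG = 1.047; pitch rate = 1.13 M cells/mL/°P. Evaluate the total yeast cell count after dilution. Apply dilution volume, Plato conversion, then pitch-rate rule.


V_w = V·((SG_c−1)/(SG_t−1)−1);  °P = 259 − 259/SG_t;  cells = rate·(V+V_w)·°P
V_w = 23.5·((1.079−1)/(1.047−1)−1) = 16.0000
V_final = 23.5 + 16.0000 = 39.5000
°P = 259 − 259/1.047 = 11.6266
cells = 1.13·39.5000·11.6266

518.9512 billion cells


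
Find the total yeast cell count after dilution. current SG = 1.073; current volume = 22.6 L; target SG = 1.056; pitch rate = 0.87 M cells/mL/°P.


V_w = V·((SG_c−1)/(SG_t−1)−1);  °P = 259 − 259/SG_t;  cells = rate·(V+V_w)·°P
V_w = 22.6·((1.073−1)/(1.056−1)−1) = 6.8607
V_final = 22.6 + 6.8607 = 29.4607
°P = 259 − 259/1.056 = 13.7348
cells = 0.87·29.4607·13.7348

352.0354 billion cells


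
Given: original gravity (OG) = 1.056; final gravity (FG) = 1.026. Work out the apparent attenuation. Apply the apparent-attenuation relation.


AA = (OG − FG)/(OG − 1) · 100
AA = (1.056 − 1.026)/(1.056 − 1) · 100

53.5714 %


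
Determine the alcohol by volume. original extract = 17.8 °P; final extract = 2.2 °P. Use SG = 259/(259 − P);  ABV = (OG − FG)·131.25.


OG = 259/(259 − 17.8) = 1.0738
FG = 259/(259 − 2.2) = 1.0086
ABV = (1.0738 − 1.0086)·131.25

8.5615 % ABV


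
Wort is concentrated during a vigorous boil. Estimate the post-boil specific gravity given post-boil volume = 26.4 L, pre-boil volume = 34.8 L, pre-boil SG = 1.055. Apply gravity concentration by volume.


SG_post = 1 + (SG_pre − 1)·V_pre/V_post
pts_pre = (1.055 − 1)·1000 = 55.0000
pts_post = 55.0000·34.8/26.4 = 72.5000
SG_post = 1 + 72.5000/1000

1.0725


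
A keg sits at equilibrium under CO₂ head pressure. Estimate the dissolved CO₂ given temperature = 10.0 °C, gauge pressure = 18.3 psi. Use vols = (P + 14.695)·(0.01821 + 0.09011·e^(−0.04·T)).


vols = (18.3 + 14.695)·(0.01821 + 0.09011·e^(−0.04·10.0))

2.5938 volumes


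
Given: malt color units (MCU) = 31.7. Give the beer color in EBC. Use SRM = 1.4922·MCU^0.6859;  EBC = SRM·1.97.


SRM = 1.4922·31.7^0.6859 = 15.9736
EBC = 15.9736·1.97

31.4680 EBC


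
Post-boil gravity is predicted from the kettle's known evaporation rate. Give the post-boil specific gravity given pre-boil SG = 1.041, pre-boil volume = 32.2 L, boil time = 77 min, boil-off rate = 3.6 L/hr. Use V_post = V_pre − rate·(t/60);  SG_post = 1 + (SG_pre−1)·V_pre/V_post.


V_post = 32.2 − 3.6·(77/60) = 27.5800
SG_post = 1 + (1.041 − 1)·32.2/27.5800

1.0479


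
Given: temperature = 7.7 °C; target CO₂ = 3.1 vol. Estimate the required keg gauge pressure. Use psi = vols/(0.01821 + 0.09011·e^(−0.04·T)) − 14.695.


psi = 3.1/(0.01821 + 0.09011·e^(−0.04·7.7)) − 14.695

22.0204 psi


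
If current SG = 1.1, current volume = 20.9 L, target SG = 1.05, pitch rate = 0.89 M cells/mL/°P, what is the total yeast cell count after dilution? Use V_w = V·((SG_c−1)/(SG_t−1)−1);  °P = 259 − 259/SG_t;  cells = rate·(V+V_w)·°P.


V_w = 20.9·((1.1−1)/(1.05−1)−1) = 20.9000
V_final = 20.9 + 20.9000 = 41.8000
°P = 259 − 259/1.05 = 12.3333
cells = 0.89·41.8000·12.3333

458.8247 billion cells


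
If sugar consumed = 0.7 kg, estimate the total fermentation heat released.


Q = m_sugar · 590 kJ/kg
Q = 0.7 · 590

413.0000 kJ


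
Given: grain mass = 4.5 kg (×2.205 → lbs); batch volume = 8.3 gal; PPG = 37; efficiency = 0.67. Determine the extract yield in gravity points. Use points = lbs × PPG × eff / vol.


lbs = 4.5 × 2.205 = 9.9225
points = 9.9225 × 37 × 0.67 / 8.3

29.6360 points


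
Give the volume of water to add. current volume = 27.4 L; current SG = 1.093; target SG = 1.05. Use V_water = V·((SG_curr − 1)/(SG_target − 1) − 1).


V_water = 27.4·((1.093 − 1)/(1.05 − 1) − 1)

23.5640 L


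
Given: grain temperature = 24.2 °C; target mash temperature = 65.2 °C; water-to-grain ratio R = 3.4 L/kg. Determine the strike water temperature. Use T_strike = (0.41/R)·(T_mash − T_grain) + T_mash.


T_strike = (0.41/3.4)·(65.2 − 24.2) + 65.2

70.1441 °C


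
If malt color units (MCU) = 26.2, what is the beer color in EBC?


SRM = 1.4922·MCU^0.6859;  EBC = SRM·1.97
SRM = 1.4922·26.2^0.6859 = 14.0165
EBC = 14.0165·1.97

27.6125 EBC


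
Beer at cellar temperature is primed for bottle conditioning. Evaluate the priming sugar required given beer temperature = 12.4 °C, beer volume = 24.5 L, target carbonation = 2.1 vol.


residual = 14.695·(0.01821 + 0.09011·e^(−0.04·T));  sugar = (target − residual)·4.0·V
residual = 14.695·(0.01821 + 0.09011·e^(−0.04·12.4)) = 1.0740
sugar = (2.1 − 1.0740)·4.0·24.5

100.5517 g


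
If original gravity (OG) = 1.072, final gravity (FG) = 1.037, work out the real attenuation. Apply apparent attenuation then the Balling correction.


AA = (OG−FG)/(OG−1)·100;  RA = AA·0.8192
AA = (1.072 − 1.037)/(1.072 − 1)·100 = 48.6111
RA = 48.6111·0.8192

39.8222 %


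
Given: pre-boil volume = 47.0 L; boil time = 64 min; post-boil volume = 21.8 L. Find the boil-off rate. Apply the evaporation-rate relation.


rate = (V_pre − V_post) / (t_min/60)
rate = (47.0 − 21.8) / (64/60)

23.6250 L/hr


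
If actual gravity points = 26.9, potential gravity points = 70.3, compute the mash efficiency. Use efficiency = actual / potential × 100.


efficiency = 26.9 / 70.3 × 100

38.2646 %


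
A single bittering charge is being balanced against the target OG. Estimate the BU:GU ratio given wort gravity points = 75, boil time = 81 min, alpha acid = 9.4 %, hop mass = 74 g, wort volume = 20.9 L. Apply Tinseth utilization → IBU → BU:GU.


U = 1.65·0.000125^(GP/1000)·(1−e^(−0.04t))/4.15;  IBU = (α/100)·m·U·1000/V;  BU:GU = IBU/GP
U = 1.65·0.000125^(75/1000)·(1−e^(−0.04·81))/4.15 = 0.1947
IBU = (9.4/100)·74·0.1947·1000/20.9 = 64.7988
BU:GU = 64.7988/75

0.8640


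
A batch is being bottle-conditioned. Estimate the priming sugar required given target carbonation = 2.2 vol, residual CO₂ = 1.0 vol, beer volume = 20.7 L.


sugar = (target − residual)·4.0·V
sugar = (2.2 − 1.0)·4.0·20.7

99.3600 g


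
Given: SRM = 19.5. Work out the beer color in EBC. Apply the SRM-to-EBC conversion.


EBC = SRM · 1.97
EBC = 19.5 · 1.97

38.4150 EBC


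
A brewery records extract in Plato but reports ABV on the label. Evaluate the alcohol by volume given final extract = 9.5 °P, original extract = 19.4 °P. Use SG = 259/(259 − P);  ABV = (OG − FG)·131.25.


OG = 259/(259 − 19.4) = 1.0810
FG = 259/(259 − 9.5) = 1.0381
ABV = (1.0810 − 1.0381)·131.25

5.6296 % ABV


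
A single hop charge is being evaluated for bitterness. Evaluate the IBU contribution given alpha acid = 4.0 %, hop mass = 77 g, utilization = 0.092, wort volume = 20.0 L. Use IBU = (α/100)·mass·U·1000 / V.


IBU = (4.0/100)·77·0.092·1000 / 20.0

14.1680 IBU


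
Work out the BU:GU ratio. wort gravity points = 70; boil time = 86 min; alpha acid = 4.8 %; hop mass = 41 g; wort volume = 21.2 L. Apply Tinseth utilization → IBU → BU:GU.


U = 1.65·0.000125^(GP/1000)·(1−e^(−0.04t))/4.15;  IBU = (α/100)·m·U·1000/V;  BU:GU = IBU/GP
U = 1.65·0.000125^(70/1000)·(1−e^(−0.04·86))/4.15 = 0.2051
IBU = (4.8/100)·41·0.2051·1000/21.2 = 19.0439
BU:GU = 19.0439/70

0.2721


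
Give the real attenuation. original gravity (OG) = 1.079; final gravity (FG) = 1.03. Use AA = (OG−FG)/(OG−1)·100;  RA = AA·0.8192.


AA = (1.079 − 1.03)/(1.079 − 1)·100 = 62.0253
RA = 62.0253·0.8192

50.8111 %


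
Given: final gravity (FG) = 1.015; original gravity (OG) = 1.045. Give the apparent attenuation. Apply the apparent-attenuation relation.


AA = (OG − FG)/(OG − 1) · 100
AA = (1.045 − 1.015)/(1.045 − 1) · 100

66.6667 %


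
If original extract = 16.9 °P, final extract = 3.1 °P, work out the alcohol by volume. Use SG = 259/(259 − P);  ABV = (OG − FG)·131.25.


OG = 259/(259 − 16.9) = 1.0698
FG = 259/(259 − 3.1) = 1.0121
ABV = (1.0698 − 1.0121)·131.25

7.5720 % ABV


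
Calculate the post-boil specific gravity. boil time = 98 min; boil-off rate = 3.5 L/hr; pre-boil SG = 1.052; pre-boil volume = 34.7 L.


V_post = V_pre − rate·(t/60);  SG_post = 1 + (SG_pre−1)·V_pre/V_post
V_post = 34.7 − 3.5·(98/60) = 28.9833
SG_post = 1 + (1.052 − 1)·34.7/28.9833

1.0623


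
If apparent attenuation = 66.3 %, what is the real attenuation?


RA = AA · 0.8192
RA = 66.3 · 0.8192

54.3130 %


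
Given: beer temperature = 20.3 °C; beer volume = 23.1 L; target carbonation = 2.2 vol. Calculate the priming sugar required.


residual = 14.695·(0.01821 + 0.09011·e^(−0.04·T));  sugar = (target − residual)·4.0·V
residual = 14.695·(0.01821 + 0.09011·e^(−0.04·20.3)) = 0.8555
sugar = (2.2 − 0.8555)·4.0·23.1

124.2332 g


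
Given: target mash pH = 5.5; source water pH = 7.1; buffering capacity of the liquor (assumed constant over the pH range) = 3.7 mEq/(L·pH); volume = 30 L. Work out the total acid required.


acid = buffering capacity · (pH_source − pH_target) · V
acid = 3.7 · (7.1 − 5.5) · 30

177.6000 mEq


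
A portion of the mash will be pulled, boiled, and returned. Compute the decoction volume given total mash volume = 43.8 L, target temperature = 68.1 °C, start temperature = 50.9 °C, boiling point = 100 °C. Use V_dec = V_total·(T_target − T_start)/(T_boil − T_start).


V_dec = 43.8·(68.1 − 50.9)/(100 − 50.9)

15.3434 L


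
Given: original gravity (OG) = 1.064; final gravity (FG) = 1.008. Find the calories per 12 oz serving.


ABW = (OG−FG)·131.25·0.79/FG;  °P = 259 − 259/SG (for OG→OE and FG→AE);  RE = 0.1808·OE + 0.8192·AE;  Cal = (6.9·ABW + 4·(RE−0.1))·FG·3.55
ABW = (1.064 − 1.008)·131.25·0.79/1.008 = 5.7604
OE = 259 − 259/1.064 = 15.5789 °P
AE = 259 − 259/1.008 = 2.0556 °P
RE = 0.1808·15.5789 + 0.8192·2.0556 = 4.5006 °P
Cal = (6.9·5.7604 + 4·(4.5006−0.1))·1.008·3.55

205.2184 kcal


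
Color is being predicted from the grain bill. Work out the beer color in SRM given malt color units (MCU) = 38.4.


SRM = 1.4922 · MCU^0.6859
SRM = 1.4922 · 38.4^0.6859

18.2188 SRM


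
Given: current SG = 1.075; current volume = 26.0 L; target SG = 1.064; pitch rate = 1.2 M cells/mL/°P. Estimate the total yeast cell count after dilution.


V_w = V·((SG_c−1)/(SG_t−1)−1);  °P = 259 − 259/SG_t;  cells = rate·(V+V_w)·°P
V_w = 26.0·((1.075−1)/(1.064−1)−1) = 4.4687
V_final = 26.0 + 4.4687 = 30.4687
°P = 259 − 259/1.064 = 15.5789
cells = 1.2·30.4687·15.5789

569.6053 billion cells


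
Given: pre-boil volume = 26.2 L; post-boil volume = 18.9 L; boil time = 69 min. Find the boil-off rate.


rate = (V_pre − V_post) / (t_min/60)
rate = (26.2 − 18.9) / (69/60)

6.3478 L/hr


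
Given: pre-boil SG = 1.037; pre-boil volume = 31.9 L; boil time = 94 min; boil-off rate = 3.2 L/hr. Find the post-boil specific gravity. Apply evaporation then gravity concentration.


V_post = V_pre − rate·(t/60);  SG_post = 1 + (SG_pre−1)·V_pre/V_post
V_post = 31.9 − 3.2·(94/60) = 26.8867
SG_post = 1 + (1.037 − 1)·31.9/26.8867

1.0439


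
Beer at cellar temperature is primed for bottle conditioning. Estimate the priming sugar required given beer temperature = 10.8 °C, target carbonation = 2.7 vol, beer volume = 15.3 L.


residual = 14.695·(0.01821 + 0.09011·e^(−0.04·T));  sugar = (target − residual)·4.0·V
residual = 14.695·(0.01821 + 0.09011·e^(−0.04·10.8)) = 1.1273
sugar = (2.7 − 1.1273)·4.0·15.3

96.2519 g


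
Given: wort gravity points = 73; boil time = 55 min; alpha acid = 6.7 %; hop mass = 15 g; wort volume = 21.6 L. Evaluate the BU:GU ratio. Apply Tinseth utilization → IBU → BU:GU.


U = 1.65·0.000125^(GP/1000)·(1−e^(−0.04t))/4.15;  IBU = (α/100)·m·U·1000/V;  BU:GU = IBU/GP
U = 1.65·0.000125^(73/1000)·(1−e^(−0.04·55))/4.15 = 0.1834
IBU = (6.7/100)·15·0.1834·1000/21.6 = 8.5353
BU:GU = 8.5353/73

0.1169


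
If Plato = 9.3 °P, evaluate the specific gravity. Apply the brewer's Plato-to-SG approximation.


SG = 259/(259 − P)
SG = 259/(259 − 9.3)

1.0372


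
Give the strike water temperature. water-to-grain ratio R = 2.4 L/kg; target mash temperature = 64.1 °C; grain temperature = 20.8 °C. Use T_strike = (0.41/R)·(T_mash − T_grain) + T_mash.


T_strike = (0.41/2.4)·(64.1 − 20.8) + 64.1

71.4971 °C


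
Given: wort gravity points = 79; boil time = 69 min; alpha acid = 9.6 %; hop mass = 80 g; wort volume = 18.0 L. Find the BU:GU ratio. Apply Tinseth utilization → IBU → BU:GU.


U = 1.65·0.000125^(GP/1000)·(1−e^(−0.04t))/4.15;  IBU = (α/100)·m·U·1000/V;  BU:GU = IBU/GP
U = 1.65·0.000125^(79/1000)·(1−e^(−0.04·69))/4.15 = 0.1831
IBU = (9.6/100)·80·0.1831·1000/18.0 = 78.1241
BU:GU = 78.1241/79

0.9889


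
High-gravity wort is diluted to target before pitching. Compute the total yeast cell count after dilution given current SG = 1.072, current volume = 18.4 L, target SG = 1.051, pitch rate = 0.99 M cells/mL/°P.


V_w = V·((SG_c−1)/(SG_t−1)−1);  °P = 259 − 259/SG_t;  cells = rate·(V+V_w)·°P
V_w = 18.4·((1.072−1)/(1.051−1)−1) = 7.5765
V_final = 18.4 + 7.5765 = 25.9765
°P = 259 − 259/1.051 = 12.5680
cells = 0.99·25.9765·12.5680

323.2083 billion cells


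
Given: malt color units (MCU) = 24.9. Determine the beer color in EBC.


SRM = 1.4922·MCU^0.6859;  EBC = SRM·1.97
SRM = 1.4922·24.9^0.6859 = 13.5357
EBC = 13.5357·1.97

26.6653 EBC


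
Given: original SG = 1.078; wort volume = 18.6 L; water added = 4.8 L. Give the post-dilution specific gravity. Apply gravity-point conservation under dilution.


SG_new = 1 + (SG_old − 1)·V_old/(V_old + V_water)
pts = (1.078 − 1)·1000·18.6/(18.6 + 4.8) = 62.0000
SG_new = 1 + 62.0000/1000

1.0620


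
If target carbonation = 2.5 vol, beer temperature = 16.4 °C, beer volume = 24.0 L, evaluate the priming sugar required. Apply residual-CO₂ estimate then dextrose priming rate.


residual = 14.695·(0.01821 + 0.09011·e^(−0.04·T));  sugar = (target − residual)·4.0·V
residual = 14.695·(0.01821 + 0.09011·e^(−0.04·16.4)) = 0.9547
sugar = (2.5 − 0.9547)·4.0·24.0

148.3453 g


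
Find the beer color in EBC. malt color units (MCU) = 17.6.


SRM = 1.4922·MCU^0.6859;  EBC = SRM·1.97
SRM = 1.4922·17.6^0.6859 = 10.6690
EBC = 10.6690·1.97

21.0180 EBC


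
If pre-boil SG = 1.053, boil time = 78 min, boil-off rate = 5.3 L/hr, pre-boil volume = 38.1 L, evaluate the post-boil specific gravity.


V_post = V_pre − rate·(t/60);  SG_post = 1 + (SG_pre−1)·V_pre/V_post
V_post = 38.1 − 5.3·(78/60) = 31.2100
SG_post = 1 + (1.053 − 1)·38.1/31.2100

1.0647


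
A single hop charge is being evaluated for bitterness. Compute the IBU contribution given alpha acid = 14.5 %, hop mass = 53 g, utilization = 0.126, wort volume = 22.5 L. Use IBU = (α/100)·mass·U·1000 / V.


IBU = (14.5/100)·53·0.126·1000 / 22.5

43.0360 IBU


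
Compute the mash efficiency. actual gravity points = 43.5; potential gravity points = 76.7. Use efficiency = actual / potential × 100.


efficiency = 43.5 / 76.7 × 100

56.7145 %


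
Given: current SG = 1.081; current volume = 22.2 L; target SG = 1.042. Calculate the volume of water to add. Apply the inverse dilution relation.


V_water = V·((SG_curr − 1)/(SG_target − 1) − 1)
V_water = 22.2·((1.081 − 1)/(1.042 − 1) − 1)

20.6143 L


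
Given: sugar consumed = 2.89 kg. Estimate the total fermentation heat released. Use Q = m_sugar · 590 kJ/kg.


Q = 2.89 · 590

1705.1000 kJ


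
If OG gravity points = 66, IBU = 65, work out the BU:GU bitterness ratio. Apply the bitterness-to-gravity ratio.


BU:GU = IBU / OG_points
BU:GU = 65 / 66

0.9848


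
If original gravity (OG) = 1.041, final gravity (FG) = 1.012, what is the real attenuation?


AA = (OG−FG)/(OG−1)·100;  RA = AA·0.8192
AA = (1.041 − 1.012)/(1.041 − 1)·100 = 70.7317
RA = 70.7317·0.8192

57.9434 %


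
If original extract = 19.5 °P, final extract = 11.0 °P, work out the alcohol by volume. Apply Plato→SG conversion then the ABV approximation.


SG = 259/(259 − P);  ABV = (OG − FG)·131.25
OG = 259/(259 − 19.5) = 1.0814
FG = 259/(259 − 11.0) = 1.0444
ABV = (1.0814 − 1.0444)·131.25

4.8648 % ABV


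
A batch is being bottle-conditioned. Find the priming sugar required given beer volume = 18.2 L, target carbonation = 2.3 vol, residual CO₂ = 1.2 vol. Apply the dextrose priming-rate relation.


sugar = (target − residual)·4.0·V
sugar = (2.3 − 1.2)·4.0·18.2

80.0800 g


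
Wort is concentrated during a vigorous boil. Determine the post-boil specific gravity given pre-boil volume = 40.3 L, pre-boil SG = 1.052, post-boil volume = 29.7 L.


SG_post = 1 + (SG_pre − 1)·V_pre/V_post
pts_pre = (1.052 − 1)·1000 = 52.0000
pts_post = 52.0000·40.3/29.7 = 70.5589
SG_post = 1 + 70.5589/1000

1.0706


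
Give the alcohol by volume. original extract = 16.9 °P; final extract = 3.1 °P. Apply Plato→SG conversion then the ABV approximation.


SG = 259/(259 − P);  ABV = (OG − FG)·131.25
OG = 259/(259 − 16.9) = 1.0698
FG = 259/(259 − 3.1) = 1.0121
ABV = (1.0698 − 1.0121)·131.25

7.5720 % ABV


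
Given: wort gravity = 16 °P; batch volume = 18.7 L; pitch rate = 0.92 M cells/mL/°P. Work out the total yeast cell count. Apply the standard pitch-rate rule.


cells (billions) = rate · V_L · °P
cells = 0.92 · 18.7 · 16

275.2640 billion cells


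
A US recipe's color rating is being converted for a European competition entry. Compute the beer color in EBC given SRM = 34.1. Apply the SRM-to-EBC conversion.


EBC = SRM · 1.97
EBC = 34.1 · 1.97

67.1770 EBC


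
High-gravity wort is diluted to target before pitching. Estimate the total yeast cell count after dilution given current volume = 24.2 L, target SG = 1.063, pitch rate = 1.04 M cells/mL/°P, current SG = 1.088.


V_w = V·((SG_c−1)/(SG_t−1)−1);  °P = 259 − 259/SG_t;  cells = rate·(V+V_w)·°P
V_w = 24.2·((1.088−1)/(1.063−1)−1) = 9.6032
V_final = 24.2 + 9.6032 = 33.8032
°P = 259 − 259/1.063 = 15.3500
cells = 1.04·33.8032·15.3500

539.6322 billion cells


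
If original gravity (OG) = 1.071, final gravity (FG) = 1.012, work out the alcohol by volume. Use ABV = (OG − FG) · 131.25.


ABV = (1.071 − 1.012) · 131.25

7.7437 % ABV


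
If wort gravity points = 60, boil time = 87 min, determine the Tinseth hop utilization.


U = 1.65·0.000125^(GP/1000) · (1 − e^(−0.04·t))/4.15
bigness = 1.65·0.000125^(60/1000) = 0.9623
boil_factor = (1 − e^(−0.04·87))/4.15 = 0.2335
U = 0.9623 · 0.2335

0.2247


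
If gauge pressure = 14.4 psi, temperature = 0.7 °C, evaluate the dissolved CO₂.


vols = (P + 14.695)·(0.01821 + 0.09011·e^(−0.04·T))
vols = (14.4 + 14.695)·(0.01821 + 0.09011·e^(−0.04·0.7))

3.0792 volumes


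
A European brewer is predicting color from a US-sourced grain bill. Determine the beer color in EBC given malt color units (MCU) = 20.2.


SRM = 1.4922·MCU^0.6859;  EBC = SRM·1.97
SRM = 1.4922·20.2^0.6859 = 11.7265
EBC = 11.7265·1.97

23.1012 EBC


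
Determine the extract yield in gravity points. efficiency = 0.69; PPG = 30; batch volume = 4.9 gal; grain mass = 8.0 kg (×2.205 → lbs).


points = lbs × PPG × eff / vol
lbs = 8.0 × 2.205 = 17.6400
points = 17.6400 × 30 × 0.69 / 4.9

74.5200 points


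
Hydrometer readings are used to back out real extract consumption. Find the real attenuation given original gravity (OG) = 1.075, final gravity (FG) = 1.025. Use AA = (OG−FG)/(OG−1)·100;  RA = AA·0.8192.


AA = (1.075 − 1.025)/(1.075 − 1)·100 = 66.6667
RA = 66.6667·0.8192

54.6133 %


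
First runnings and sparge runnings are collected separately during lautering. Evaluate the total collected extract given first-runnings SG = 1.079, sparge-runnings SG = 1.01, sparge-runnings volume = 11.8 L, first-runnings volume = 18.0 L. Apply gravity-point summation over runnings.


total = Σ (SG_i − 1)·1000·V_i
first = (1.079 − 1)·1000·18.0 = 1422.0000
sparge = (1.01 − 1)·1000·11.8 = 118.0000
total = 1422.0000 + 118.0000

1540.0000 gravity·L


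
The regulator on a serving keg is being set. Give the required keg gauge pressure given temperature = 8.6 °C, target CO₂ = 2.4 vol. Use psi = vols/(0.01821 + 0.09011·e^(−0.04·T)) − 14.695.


psi = 2.4/(0.01821 + 0.09011·e^(−0.04·8.6)) − 14.695

14.5406 psi


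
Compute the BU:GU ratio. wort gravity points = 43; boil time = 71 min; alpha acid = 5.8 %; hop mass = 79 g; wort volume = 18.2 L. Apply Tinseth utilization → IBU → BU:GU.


U = 1.65·0.000125^(GP/1000)·(1−e^(−0.04t))/4.15;  IBU = (α/100)·m·U·1000/V;  BU:GU = IBU/GP
U = 1.65·0.000125^(43/1000)·(1−e^(−0.04·71))/4.15 = 0.2544
IBU = (5.8/100)·79·0.2544·1000/18.2 = 64.0385
BU:GU = 64.0385/43

1.4893


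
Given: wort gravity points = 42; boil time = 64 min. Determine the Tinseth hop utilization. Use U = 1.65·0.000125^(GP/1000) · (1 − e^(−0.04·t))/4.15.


bigness = 1.65·0.000125^(42/1000) = 1.1312
boil_factor = (1 − e^(−0.04·64))/4.15 = 0.2223
U = 1.1312 · 0.2223

0.2515


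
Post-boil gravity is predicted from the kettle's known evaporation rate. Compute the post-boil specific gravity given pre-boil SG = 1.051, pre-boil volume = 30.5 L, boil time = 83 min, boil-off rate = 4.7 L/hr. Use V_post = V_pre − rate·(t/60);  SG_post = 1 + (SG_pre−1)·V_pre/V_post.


V_post = 30.5 − 4.7·(83/60) = 23.9983
SG_post = 1 + (1.051 − 1)·30.5/23.9983

1.0648


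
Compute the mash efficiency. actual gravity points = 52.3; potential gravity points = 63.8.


efficiency = actual / potential × 100
efficiency = 52.3 / 63.8 × 100

81.9749 %


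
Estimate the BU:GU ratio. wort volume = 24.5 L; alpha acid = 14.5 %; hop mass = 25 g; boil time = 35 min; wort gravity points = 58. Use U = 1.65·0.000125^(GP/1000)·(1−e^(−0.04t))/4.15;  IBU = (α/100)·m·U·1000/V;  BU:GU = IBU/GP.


U = 1.65·0.000125^(58/1000)·(1−e^(−0.04·35))/4.15 = 0.1779
IBU = (14.5/100)·25·0.1779·1000/24.5 = 26.3164
BU:GU = 26.3164/58

0.4537


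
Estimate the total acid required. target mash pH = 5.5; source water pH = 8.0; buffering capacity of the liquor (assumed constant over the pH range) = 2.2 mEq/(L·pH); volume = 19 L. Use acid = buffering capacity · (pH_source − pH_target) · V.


acid = 2.2 · (8.0 − 5.5) · 19

104.5000 mEq


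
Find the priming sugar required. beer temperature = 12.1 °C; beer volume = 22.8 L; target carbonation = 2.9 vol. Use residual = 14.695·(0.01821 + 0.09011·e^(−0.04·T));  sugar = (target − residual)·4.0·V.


residual = 14.695·(0.01821 + 0.09011·e^(−0.04·12.1)) = 1.0837
sugar = (2.9 − 1.0837)·4.0·22.8

165.6468 g


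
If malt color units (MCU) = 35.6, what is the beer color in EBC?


SRM = 1.4922·MCU^0.6859;  EBC = SRM·1.97
SRM = 1.4922·35.6^0.6859 = 17.2968
EBC = 17.2968·1.97

34.0748 EBC


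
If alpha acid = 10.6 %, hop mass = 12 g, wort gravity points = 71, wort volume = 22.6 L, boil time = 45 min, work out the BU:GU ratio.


U = 1.65·0.000125^(GP/1000)·(1−e^(−0.04t))/4.15;  IBU = (α/100)·m·U·1000/V;  BU:GU = IBU/GP
U = 1.65·0.000125^(71/1000)·(1−e^(−0.04·45))/4.15 = 0.1753
IBU = (10.6/100)·12·0.1753·1000/22.6 = 9.8679
BU:GU = 9.8679/71

0.1390


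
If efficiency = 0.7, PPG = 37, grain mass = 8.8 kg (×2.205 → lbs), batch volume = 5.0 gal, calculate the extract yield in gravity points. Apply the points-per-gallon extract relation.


points = lbs × PPG × eff / vol
lbs = 8.8 × 2.205 = 19.4040
points = 19.4040 × 37 × 0.7 / 5.0

100.5127 points


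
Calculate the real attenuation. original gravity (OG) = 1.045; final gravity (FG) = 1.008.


AA = (OG−FG)/(OG−1)·100;  RA = AA·0.8192
AA = (1.045 − 1.008)/(1.045 − 1)·100 = 82.2222
RA = 82.2222·0.8192

67.3564 %


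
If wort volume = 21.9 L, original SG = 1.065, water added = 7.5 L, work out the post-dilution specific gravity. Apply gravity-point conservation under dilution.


SG_new = 1 + (SG_old − 1)·V_old/(V_old + V_water)
pts = (1.065 − 1)·1000·21.9/(21.9 + 7.5) = 48.4184
SG_new = 1 + 48.4184/1000

1.0484


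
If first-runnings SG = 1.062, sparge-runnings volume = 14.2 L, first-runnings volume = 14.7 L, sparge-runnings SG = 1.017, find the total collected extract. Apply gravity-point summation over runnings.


total = Σ (SG_i − 1)·1000·V_i
first = (1.062 − 1)·1000·14.7 = 911.4000
sparge = (1.017 − 1)·1000·14.2 = 241.4000
total = 911.4000 + 241.4000

1152.8000 gravity·L


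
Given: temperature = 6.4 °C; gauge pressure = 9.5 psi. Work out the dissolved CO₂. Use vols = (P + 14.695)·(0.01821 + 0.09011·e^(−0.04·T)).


vols = (9.5 + 14.695)·(0.01821 + 0.09011·e^(−0.04·6.4))

2.1284 volumes


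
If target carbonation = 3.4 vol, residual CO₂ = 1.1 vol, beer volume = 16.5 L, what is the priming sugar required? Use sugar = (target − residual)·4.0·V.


sugar = (3.4 − 1.1)·4.0·16.5

151.8000 g


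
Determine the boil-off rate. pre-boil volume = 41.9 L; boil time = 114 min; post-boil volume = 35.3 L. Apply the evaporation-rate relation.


rate = (V_pre − V_post) / (t_min/60)
rate = (41.9 − 35.3) / (114/60)

3.4737 L/hr


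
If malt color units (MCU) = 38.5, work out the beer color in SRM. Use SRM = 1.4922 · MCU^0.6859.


SRM = 1.4922 · 38.5^0.6859

18.2513 SRM


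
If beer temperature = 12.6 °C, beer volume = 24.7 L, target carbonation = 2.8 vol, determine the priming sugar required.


residual = 14.695·(0.01821 + 0.09011·e^(−0.04·T));  sugar = (target − residual)·4.0·V
residual = 14.695·(0.01821 + 0.09011·e^(−0.04·12.6)) = 1.0675
sugar = (2.8 − 1.0675)·4.0·24.7

171.1673 g


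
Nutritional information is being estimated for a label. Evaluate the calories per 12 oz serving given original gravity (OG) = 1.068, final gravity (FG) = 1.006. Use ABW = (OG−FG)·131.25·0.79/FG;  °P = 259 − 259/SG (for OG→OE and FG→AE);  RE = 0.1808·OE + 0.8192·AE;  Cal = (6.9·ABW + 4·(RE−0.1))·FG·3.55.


ABW = (1.068 − 1.006)·131.25·0.79/1.006 = 6.3903
OE = 259 − 259/1.068 = 16.4906 °P
AE = 259 − 259/1.006 = 1.5447 °P
RE = 0.1808·16.4906 + 0.8192·1.5447 = 4.2470 °P
Cal = (6.9·6.3903 + 4·(4.2470−0.1))·1.006·3.55

216.7092 kcal


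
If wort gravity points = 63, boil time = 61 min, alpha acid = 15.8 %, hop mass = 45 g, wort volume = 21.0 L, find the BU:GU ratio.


U = 1.65·0.000125^(GP/1000)·(1−e^(−0.04t))/4.15;  IBU = (α/100)·m·U·1000/V;  BU:GU = IBU/GP
U = 1.65·0.000125^(63/1000)·(1−e^(−0.04·61))/4.15 = 0.2060
IBU = (15.8/100)·45·0.2060·1000/21.0 = 69.7567
BU:GU = 69.7567/63

1.1072


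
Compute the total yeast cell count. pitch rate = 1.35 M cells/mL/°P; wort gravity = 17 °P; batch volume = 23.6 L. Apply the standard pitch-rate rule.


cells (billions) = rate · V_L · °P
cells = 1.35 · 23.6 · 17

541.6200 billion cells


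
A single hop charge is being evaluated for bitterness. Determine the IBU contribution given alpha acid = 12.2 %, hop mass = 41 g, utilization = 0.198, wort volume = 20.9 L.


IBU = (α/100)·mass·U·1000 / V
IBU = (12.2/100)·41·0.198·1000 / 20.9

47.3874 IBU


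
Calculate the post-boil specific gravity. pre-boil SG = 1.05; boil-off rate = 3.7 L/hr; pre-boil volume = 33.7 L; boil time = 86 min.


V_post = V_pre − rate·(t/60);  SG_post = 1 + (SG_pre−1)·V_pre/V_post
V_post = 33.7 − 3.7·(86/60) = 28.3967
SG_post = 1 + (1.05 − 1)·33.7/28.3967

1.0593


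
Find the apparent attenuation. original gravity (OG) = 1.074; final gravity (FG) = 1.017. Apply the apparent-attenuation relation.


AA = (OG − FG)/(OG − 1) · 100
AA = (1.074 − 1.017)/(1.074 − 1) · 100

77.0270 %


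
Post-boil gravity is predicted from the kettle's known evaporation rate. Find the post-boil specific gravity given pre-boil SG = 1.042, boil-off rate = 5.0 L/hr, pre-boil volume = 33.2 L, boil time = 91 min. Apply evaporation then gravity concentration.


V_post = V_pre − rate·(t/60);  SG_post = 1 + (SG_pre−1)·V_pre/V_post
V_post = 33.2 − 5.0·(91/60) = 25.6167
SG_post = 1 + (1.042 − 1)·33.2/25.6167

1.0544


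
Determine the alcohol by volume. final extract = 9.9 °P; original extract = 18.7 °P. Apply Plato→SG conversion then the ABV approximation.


SG = 259/(259 − P);  ABV = (OG − FG)·131.25
OG = 259/(259 − 18.7) = 1.0778
FG = 259/(259 − 9.9) = 1.0397
ABV = (1.0778 − 1.0397)·131.25

4.9975 % ABV


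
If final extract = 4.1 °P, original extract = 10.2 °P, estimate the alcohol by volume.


SG = 259/(259 − P);  ABV = (OG − FG)·131.25
OG = 259/(259 − 10.2) = 1.0410
FG = 259/(259 − 4.1) = 1.0161
ABV = (1.0410 − 1.0161)·131.25

3.2697 % ABV


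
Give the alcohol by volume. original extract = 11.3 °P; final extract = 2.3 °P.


SG = 259/(259 − P);  ABV = (OG − FG)·131.25
OG = 259/(259 − 11.3) = 1.0456
FG = 259/(259 − 2.3) = 1.0090
ABV = (1.0456 − 1.0090)·131.25

4.8116 % ABV


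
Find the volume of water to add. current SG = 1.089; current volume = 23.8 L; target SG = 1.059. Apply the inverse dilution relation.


V_water = V·((SG_curr − 1)/(SG_target − 1) − 1)
V_water = 23.8·((1.089 − 1)/(1.059 − 1) − 1)

12.1017 L


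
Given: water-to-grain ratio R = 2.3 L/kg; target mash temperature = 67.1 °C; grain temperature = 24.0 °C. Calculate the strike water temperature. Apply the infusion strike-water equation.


T_strike = (0.41/R)·(T_mash − T_grain) + T_mash
T_strike = (0.41/2.3)·(67.1 − 24.0) + 67.1

74.7830 °C


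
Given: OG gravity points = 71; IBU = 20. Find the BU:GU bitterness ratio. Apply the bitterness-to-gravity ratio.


BU:GU = IBU / OG_points
BU:GU = 20 / 71

0.2817


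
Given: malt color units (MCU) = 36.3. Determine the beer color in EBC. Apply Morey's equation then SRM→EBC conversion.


SRM = 1.4922·MCU^0.6859;  EBC = SRM·1.97
SRM = 1.4922·36.3^0.6859 = 17.5294
EBC = 17.5294·1.97

34.5329 EBC


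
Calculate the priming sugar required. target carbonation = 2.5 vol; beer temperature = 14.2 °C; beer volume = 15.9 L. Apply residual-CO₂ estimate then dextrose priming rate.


residual = 14.695·(0.01821 + 0.09011·e^(−0.04·T));  sugar = (target − residual)·4.0·V
residual = 14.695·(0.01821 + 0.09011·e^(−0.04·14.2)) = 1.0179
sugar = (2.5 − 1.0179)·4.0·15.9

94.2587 g


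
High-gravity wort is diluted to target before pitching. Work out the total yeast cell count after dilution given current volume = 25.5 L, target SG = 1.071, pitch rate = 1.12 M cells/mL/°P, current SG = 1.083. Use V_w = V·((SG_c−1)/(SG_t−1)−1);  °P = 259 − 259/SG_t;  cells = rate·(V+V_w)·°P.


V_w = 25.5·((1.083−1)/(1.071−1)−1) = 4.3099
V_final = 25.5 + 4.3099 = 29.8099
°P = 259 − 259/1.071 = 17.1699
cells = 1.12·29.8099·17.1699

573.2533 billion cells


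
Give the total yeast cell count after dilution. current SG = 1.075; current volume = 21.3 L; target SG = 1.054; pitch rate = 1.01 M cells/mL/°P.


V_w = V·((SG_c−1)/(SG_t−1)−1);  °P = 259 − 259/SG_t;  cells = rate·(V+V_w)·°P
V_w = 21.3·((1.075−1)/(1.054−1)−1) = 8.2833
V_final = 21.3 + 8.2833 = 29.5833
°P = 259 − 259/1.054 = 13.2694
cells = 1.01·29.5833·13.2694

396.4801 billion cells


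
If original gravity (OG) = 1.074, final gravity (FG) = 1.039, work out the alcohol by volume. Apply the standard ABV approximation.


ABV = (OG − FG) · 131.25
ABV = (1.074 − 1.039) · 131.25

4.5938 % ABV


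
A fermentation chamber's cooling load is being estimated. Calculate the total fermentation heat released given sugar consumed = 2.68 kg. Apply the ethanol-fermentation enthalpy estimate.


Q = m_sugar · 590 kJ/kg
Q = 2.68 · 590

1581.2000 kJ


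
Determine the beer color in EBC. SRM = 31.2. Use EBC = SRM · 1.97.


EBC = 31.2 · 1.97

61.4640 EBC


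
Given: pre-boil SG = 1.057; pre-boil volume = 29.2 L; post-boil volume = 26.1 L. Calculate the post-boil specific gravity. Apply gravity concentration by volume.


SG_post = 1 + (SG_pre − 1)·V_pre/V_post
pts_pre = (1.057 − 1)·1000 = 57.0000
pts_post = 57.0000·29.2/26.1 = 63.7701
SG_post = 1 + 63.7701/1000

1.0638


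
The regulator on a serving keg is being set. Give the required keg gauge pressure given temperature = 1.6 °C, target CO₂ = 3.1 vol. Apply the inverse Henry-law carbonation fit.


psi = vols/(0.01821 + 0.09011·e^(−0.04·T)) − 14.695
psi = 3.1/(0.01821 + 0.09011·e^(−0.04·1.6)) − 14.695

15.4801 psi


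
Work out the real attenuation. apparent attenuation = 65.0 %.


RA = AA · 0.8192
RA = 65.0 · 0.8192

53.2480 %


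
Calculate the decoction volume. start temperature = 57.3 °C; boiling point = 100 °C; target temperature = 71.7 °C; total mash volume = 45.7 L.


V_dec = V_total·(T_target − T_start)/(T_boil − T_start)
V_dec = 45.7·(71.7 − 57.3)/(100 − 57.3)

15.4117 L


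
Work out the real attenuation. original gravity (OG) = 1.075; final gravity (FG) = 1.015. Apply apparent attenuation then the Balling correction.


AA = (OG−FG)/(OG−1)·100;  RA = AA·0.8192
AA = (1.075 − 1.015)/(1.075 − 1)·100 = 80.0000
RA = 80.0000·0.8192

65.5360 %


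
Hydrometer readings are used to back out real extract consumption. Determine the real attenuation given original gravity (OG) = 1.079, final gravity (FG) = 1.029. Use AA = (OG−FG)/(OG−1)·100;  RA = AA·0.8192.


AA = (1.079 − 1.029)/(1.079 − 1)·100 = 63.2911
RA = 63.2911·0.8192

51.8481 %


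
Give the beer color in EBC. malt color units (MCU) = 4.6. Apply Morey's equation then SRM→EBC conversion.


SRM = 1.4922·MCU^0.6859;  EBC = SRM·1.97
SRM = 1.4922·4.6^0.6859 = 4.2502
EBC = 4.2502·1.97

8.3730 EBC
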